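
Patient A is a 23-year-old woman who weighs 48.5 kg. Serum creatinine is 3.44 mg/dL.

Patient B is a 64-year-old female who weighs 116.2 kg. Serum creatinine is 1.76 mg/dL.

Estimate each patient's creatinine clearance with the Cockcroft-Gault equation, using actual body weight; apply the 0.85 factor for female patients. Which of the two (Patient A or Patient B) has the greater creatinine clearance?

Patient A: CrCl = (140 − 23) × 48.5 / (72 × 3.44) × 0.85 = 5674.5 / 247.68 × 0.85 ≈ 19.5 mL/min
Patient B: CrCl = (140 − 64) × 116.2 / (72 × 1.76) × 0.85 = 8831.2 / 126.72 × 0.85 ≈ 59.2 mL/min
19.5 vs 59.2 mL/min → Patient B is higher.

Patient B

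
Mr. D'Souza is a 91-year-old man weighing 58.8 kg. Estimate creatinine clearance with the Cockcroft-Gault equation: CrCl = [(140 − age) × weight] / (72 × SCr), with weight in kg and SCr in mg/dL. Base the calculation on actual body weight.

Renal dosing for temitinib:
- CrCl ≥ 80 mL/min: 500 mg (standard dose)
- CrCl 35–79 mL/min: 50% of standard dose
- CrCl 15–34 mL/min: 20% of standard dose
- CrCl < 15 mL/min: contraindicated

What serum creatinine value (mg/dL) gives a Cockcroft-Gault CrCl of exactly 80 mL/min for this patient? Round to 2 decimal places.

0.50 mg/dL

Standard dose requires CrCl ≥ 80 mL/min.
Set (140 − 91) × 58.8 / (72 × SCr) = 80
SCr = (140 − 91) × 58.8 / (72 × 80) = 0.500 mg/dL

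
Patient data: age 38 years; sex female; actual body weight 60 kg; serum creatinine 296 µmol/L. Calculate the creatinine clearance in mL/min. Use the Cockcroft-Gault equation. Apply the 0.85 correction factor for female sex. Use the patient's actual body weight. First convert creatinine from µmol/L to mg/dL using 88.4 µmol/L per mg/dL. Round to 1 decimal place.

SCr = 296 / 88.4 = 3.348 mg/dL
CrCl = (140 − 38) × 60 / (72 × 3.348) × 0.85 = 6120.0 / 241.06 × 0.85 ≈ 21.6 mL/min

21.6 mL/min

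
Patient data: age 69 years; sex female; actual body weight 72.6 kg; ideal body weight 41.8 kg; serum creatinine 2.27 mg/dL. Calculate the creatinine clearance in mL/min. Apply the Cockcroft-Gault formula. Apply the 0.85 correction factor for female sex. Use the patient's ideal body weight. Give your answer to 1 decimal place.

CrCl = (140 − 69) × 41.8 / (72 × 2.27) × 0.85 = 2967.8 / 163.44 × 0.85 ≈ 15.4 mL/min

15.4 mL/min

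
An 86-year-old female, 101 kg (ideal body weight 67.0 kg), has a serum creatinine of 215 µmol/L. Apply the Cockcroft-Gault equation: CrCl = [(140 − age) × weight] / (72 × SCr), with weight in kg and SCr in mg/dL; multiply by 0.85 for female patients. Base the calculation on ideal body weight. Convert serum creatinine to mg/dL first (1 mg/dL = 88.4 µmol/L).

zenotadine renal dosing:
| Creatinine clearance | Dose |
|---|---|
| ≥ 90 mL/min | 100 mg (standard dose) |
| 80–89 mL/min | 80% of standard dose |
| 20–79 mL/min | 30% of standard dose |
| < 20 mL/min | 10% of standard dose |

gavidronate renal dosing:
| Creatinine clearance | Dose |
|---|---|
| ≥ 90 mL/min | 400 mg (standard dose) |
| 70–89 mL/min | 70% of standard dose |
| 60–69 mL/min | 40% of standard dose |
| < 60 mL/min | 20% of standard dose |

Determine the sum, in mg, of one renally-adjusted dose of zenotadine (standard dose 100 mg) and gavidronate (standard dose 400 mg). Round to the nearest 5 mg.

SCr = 215 / 88.4 = 2.432 mg/dL
CrCl = (140 − 86) × 67 / (72 × 2.432) × 0.85 = 3618.0 / 175.10 × 0.85 ≈ 17.6 mL/min
CrCl ≈ 18 mL/min.
zenotadine: < 20 mL/min → 10% of 100 mg = 10 mg.
gavidronate: < 60 mL/min → 20% of 400 mg = 80 mg.
Total = 10 + 80 = 90 mg.

90 mg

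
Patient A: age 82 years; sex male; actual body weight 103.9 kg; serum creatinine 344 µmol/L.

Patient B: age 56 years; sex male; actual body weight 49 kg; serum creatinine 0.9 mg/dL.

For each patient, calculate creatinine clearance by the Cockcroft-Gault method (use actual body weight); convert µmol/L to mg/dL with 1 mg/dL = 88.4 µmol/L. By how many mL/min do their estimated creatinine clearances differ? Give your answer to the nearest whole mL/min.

42 mL/min

Patient A: SCr = 344 / 88.4 = 3.891 mg/dL
Patient A: CrCl = (140 − 82) × 103.9 / (72 × 3.891) = 6026.2 / 280.15 ≈ 21.5 mL/min
Patient B: CrCl = (140 − 56) × 49 / (72 × 0.9) = 4116.0 / 64.80 ≈ 63.5 mL/min
|21.5 − 63.5| = 42.0 mL/min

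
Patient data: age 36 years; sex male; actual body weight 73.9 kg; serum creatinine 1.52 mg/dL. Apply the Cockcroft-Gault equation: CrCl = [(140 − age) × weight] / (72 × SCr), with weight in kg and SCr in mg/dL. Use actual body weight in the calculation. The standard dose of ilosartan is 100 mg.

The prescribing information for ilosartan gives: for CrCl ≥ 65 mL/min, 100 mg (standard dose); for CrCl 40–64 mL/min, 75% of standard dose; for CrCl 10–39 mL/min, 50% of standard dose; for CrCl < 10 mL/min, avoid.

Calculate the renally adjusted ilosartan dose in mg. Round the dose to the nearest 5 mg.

CrCl = (140 − 36) × 73.9 / (72 × 1.52) = 7685.6 / 109.44 ≈ 70.2 mL/min
CrCl ≈ 70 mL/min → bracket ≥ 65 mL/min.
100% of 100 mg = 100 mg

100 mg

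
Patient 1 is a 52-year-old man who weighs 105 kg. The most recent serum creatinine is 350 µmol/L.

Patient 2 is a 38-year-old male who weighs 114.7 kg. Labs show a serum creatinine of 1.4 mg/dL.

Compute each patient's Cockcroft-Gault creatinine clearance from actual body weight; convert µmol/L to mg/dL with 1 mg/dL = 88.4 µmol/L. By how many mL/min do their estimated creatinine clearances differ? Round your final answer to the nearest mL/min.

84 mL/min

Patient 1: SCr = 350 / 88.4 = 3.959 mg/dL
Patient 1: CrCl = (140 − 52) × 105 / (72 × 3.959) = 9240.0 / 285.05 ≈ 32.4 mL/min
Patient 2: CrCl = (140 − 38) × 114.7 / (72 × 1.4) = 11699.4 / 100.80 ≈ 116.1 mL/min
|32.4 − 116.1| = 83.7 mL/min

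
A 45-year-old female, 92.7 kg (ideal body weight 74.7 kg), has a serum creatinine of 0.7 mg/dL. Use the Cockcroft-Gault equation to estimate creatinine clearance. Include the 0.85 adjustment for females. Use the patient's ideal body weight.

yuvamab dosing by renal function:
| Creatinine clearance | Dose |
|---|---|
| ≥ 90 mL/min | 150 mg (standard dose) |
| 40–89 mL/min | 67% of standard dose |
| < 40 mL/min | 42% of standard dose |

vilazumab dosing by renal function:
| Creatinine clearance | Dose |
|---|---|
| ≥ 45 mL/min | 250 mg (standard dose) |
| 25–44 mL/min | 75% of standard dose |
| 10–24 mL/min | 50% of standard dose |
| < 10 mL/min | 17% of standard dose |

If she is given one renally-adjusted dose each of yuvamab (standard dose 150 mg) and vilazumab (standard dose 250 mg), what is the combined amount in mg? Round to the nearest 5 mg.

CrCl = (140 − 45) × 74.7 / (72 × 0.7) × 0.85 = 7096.5 / 50.40 × 0.85 ≈ 119.7 mL/min
CrCl ≈ 120 mL/min.
yuvamab: ≥ 90 mL/min → 100% of 150 mg = 150 mg.
vilazumab: ≥ 45 mL/min → 100% of 250 mg = 250 mg.
Total = 150 + 250 = 400 mg.

400 mg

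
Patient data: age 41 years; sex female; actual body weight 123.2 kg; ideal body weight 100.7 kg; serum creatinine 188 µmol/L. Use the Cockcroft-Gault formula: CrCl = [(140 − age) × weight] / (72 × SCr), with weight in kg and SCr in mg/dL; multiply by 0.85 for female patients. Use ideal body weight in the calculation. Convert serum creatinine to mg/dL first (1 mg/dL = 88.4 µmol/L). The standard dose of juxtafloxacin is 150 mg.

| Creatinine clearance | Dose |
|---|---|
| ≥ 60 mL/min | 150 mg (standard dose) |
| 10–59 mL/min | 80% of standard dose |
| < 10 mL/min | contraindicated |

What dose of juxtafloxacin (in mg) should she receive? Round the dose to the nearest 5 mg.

SCr = 188 / 88.4 = 2.127 mg/dL
CrCl = (140 − 41) × 100.7 / (72 × 2.127) × 0.85 = 9969.3 / 153.14 × 0.85 ≈ 55.3 mL/min
CrCl ≈ 55 mL/min → bracket 10–59 mL/min.
80% of 150 mg = 120 mg

120 mg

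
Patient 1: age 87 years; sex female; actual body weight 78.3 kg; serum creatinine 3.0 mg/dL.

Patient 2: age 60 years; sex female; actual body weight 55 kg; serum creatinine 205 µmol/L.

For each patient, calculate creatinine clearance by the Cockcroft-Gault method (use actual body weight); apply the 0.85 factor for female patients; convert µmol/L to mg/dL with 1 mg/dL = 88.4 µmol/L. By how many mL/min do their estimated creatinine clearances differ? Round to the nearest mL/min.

Patient 1: CrCl = (140 − 87) × 78.3 / (72 × 3) × 0.85 = 4149.9 / 216.00 × 0.85 ≈ 16.3 mL/min
Patient 2: SCr = 205 / 88.4 = 2.319 mg/dL
Patient 2: CrCl = (140 − 60) × 55 / (72 × 2.319) × 0.85 = 4400.0 / 166.97 × 0.85 ≈ 22.4 mL/min
|16.3 − 22.4| = 6.1 mL/min

6 mL/min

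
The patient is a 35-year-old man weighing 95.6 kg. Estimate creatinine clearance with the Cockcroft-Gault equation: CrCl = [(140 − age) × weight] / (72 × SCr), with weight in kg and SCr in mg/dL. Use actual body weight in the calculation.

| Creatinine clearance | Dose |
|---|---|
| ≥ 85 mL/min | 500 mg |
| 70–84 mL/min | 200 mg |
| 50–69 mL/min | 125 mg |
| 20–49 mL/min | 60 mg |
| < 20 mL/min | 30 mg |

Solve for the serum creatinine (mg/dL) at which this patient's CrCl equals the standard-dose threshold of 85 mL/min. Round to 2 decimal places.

Standard dose requires CrCl ≥ 85 mL/min.
Set (140 − 35) × 95.6 / (72 × SCr) = 85
SCr = (140 − 35) × 95.6 / (72 × 85) = 1.640 mg/dL

1.64 mg/dL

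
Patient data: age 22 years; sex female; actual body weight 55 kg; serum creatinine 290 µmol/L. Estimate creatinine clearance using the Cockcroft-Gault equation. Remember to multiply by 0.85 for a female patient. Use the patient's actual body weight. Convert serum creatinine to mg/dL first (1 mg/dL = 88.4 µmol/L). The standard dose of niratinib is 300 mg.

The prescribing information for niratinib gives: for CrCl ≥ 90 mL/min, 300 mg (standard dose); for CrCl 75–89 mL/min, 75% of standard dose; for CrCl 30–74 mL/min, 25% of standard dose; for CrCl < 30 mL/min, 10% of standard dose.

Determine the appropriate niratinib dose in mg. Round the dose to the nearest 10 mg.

SCr = 290 / 88.4 = 3.281 mg/dL
CrCl = (140 − 22) × 55 / (72 × 3.281) × 0.85 = 6490.0 / 236.23 × 0.85 ≈ 23.4 mL/min
CrCl ≈ 23 mL/min → bracket < 30 mL/min.
10% of 300 mg = 30 mg

30 mg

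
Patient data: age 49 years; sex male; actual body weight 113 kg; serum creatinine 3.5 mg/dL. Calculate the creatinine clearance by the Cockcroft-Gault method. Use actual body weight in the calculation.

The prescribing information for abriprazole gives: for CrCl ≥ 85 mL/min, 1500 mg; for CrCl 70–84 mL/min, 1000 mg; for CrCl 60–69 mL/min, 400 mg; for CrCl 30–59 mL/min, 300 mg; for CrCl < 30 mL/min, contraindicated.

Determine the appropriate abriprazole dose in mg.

CrCl = (140 − 49) × 113 / (72 × 3.5) = 10283.0 / 252.00 ≈ 40.8 mL/min
CrCl ≈ 41 mL/min → bracket 30–59 mL/min.
Dose for this bracket: 300 mg.

300 mg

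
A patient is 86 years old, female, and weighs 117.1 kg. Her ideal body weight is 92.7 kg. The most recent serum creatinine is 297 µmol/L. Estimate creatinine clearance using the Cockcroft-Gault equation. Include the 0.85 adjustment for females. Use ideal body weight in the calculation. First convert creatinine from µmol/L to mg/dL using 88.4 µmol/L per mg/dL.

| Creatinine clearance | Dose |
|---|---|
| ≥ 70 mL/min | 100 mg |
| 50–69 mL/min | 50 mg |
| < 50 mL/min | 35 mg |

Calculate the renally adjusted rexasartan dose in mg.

SCr = 297 / 88.4 = 3.36 mg/dL
CrCl = (140 − 86) × 92.7 / (72 × 3.36) × 0.85 = 5005.8 / 241.92 × 0.85 ≈ 17.6 mL/min
CrCl ≈ 18 mL/min → bracket < 50 mL/min.
Dose for this bracket: 35 mg.

35 mg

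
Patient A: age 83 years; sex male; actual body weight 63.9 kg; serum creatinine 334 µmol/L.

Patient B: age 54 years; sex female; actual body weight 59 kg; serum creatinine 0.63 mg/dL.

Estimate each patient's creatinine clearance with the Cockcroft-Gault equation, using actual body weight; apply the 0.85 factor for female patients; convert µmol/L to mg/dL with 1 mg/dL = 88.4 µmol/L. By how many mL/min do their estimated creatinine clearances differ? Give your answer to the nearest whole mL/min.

82 mL/min

Patient A: SCr = 334 / 88.4 = 3.778 mg/dL
Patient A: CrCl = (140 − 83) × 63.9 / (72 × 3.778) = 3642.3 / 272.02 ≈ 13.4 mL/min
Patient B: CrCl = (140 − 54) × 59 / (72 × 0.63) × 0.85 = 5074.0 / 45.36 × 0.85 ≈ 95.1 mL/min
|13.4 − 95.1| = 81.7 mL/min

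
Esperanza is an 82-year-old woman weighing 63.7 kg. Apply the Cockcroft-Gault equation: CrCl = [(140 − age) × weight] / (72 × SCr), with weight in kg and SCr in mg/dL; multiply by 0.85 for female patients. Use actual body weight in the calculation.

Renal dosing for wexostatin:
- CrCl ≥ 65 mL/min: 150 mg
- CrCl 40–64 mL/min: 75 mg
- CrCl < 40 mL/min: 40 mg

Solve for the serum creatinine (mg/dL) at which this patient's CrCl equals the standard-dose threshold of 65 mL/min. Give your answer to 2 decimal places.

Standard dose requires CrCl ≥ 65 mL/min.
Set (140 − 82) × 63.7 × 0.85 / (72 × SCr) = 65
SCr = (140 − 82) × 63.7 × 0.85 / (72 × 65) = 0.671 mg/dL

0.67 mg/dL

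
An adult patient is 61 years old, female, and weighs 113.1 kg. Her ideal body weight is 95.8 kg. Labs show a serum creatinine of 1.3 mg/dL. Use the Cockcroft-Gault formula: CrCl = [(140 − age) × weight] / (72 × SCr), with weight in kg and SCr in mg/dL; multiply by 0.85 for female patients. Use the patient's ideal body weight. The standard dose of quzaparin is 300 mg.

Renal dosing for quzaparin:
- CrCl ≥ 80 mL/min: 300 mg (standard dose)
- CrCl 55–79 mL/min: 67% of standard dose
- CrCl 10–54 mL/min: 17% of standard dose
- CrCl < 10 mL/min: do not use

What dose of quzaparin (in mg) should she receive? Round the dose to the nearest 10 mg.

200 mg

CrCl = (140 − 61) × 95.8 / (72 × 1.3) × 0.85 = 7568.2 / 93.60 × 0.85 ≈ 68.7 mL/min
CrCl ≈ 69 mL/min → bracket 55–79 mL/min.
67% of 300 mg = 201 mg → 200 mg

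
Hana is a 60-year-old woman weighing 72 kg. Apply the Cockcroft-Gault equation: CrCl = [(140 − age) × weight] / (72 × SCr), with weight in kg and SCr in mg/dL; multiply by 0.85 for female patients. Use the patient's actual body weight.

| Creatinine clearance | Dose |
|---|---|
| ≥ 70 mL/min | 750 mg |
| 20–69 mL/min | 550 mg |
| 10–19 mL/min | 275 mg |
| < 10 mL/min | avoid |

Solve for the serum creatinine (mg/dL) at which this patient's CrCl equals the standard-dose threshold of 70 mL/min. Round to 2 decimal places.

Standard dose requires CrCl ≥ 70 mL/min.
Set (140 − 60) × 72 × 0.85 / (72 × SCr) = 70
SCr = (140 − 60) × 72 × 0.85 / (72 × 70) = 0.971 mg/dL

0.97 mg/dL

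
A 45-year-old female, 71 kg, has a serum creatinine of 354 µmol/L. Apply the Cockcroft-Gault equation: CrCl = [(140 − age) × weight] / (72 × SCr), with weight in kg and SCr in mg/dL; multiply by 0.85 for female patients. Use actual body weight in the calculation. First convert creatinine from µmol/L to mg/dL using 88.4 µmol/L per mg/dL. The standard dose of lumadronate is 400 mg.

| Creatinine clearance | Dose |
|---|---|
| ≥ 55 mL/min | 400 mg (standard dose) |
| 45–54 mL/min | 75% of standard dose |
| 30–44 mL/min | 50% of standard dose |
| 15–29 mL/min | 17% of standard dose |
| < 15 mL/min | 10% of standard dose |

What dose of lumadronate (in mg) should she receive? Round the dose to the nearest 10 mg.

70 mg

SCr = 354 / 88.4 = 4.005 mg/dL
CrCl = (140 − 45) × 71 / (72 × 4.005) × 0.85 = 6745.0 / 288.36 × 0.85 ≈ 19.9 mL/min
CrCl ≈ 20 mL/min → bracket 15–29 mL/min.
17% of 400 mg = 68 mg → 70 mg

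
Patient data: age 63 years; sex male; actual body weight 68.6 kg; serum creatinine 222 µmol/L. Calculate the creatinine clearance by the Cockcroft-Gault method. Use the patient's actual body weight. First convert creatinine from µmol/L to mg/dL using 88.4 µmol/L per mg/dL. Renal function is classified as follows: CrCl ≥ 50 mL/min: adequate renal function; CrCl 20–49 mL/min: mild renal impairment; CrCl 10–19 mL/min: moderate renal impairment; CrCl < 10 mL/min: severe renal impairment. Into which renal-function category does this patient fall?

mild renal impairment

SCr = 222 / 88.4 = 2.511 mg/dL
CrCl = (140 − 63) × 68.6 / (72 × 2.511) = 5282.2 / 180.79 ≈ 29.2 mL/min
29 mL/min falls in the 'mild renal impairment' range.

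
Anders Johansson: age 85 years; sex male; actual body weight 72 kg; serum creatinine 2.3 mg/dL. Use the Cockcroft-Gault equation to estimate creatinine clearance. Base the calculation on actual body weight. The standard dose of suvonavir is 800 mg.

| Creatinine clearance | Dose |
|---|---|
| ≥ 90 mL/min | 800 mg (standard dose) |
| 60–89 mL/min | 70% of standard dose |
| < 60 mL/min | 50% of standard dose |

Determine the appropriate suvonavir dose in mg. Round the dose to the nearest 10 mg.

CrCl = (140 − 85) × 72 / (72 × 2.3) = 3960.0 / 165.60 ≈ 23.9 mL/min
CrCl ≈ 24 mL/min → bracket < 60 mL/min.
50% of 800 mg = 400 mg

400 mg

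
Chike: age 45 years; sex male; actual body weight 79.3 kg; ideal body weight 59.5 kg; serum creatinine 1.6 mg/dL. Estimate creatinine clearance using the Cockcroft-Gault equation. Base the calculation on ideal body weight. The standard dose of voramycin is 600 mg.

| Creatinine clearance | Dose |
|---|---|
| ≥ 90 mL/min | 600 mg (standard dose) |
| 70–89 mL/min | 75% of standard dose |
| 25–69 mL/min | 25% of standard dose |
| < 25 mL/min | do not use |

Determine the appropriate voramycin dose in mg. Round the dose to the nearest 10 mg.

CrCl = (140 − 45) × 59.5 / (72 × 1.6) = 5652.5 / 115.20 ≈ 49.1 mL/min
CrCl ≈ 49 mL/min → bracket 25–69 mL/min.
25% of 600 mg = 150 mg

150 mg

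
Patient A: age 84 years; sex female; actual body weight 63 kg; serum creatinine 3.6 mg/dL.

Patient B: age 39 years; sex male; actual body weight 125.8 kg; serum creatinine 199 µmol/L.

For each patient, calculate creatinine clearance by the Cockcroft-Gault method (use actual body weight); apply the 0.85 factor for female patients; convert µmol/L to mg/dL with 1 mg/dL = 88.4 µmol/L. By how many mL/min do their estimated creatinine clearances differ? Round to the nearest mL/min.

Patient A: CrCl = (140 − 84) × 63 / (72 × 3.6) × 0.85 = 3528.0 / 259.20 × 0.85 ≈ 11.6 mL/min
Patient B: SCr = 199 / 88.4 = 2.251 mg/dL
Patient B: CrCl = (140 − 39) × 125.8 / (72 × 2.251) = 12705.8 / 162.07 ≈ 78.4 mL/min
|11.6 − 78.4| = 66.8 mL/min

67 mL/min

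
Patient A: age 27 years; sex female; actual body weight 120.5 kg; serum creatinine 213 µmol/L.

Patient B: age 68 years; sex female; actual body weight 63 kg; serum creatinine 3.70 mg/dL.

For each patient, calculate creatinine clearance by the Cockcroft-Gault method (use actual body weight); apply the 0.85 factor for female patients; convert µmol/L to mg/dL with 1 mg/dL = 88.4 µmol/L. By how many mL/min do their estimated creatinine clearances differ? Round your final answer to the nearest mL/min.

52 mL/min

Patient A: SCr = 213 / 88.4 = 2.41 mg/dL
Patient A: CrCl = (140 − 27) × 120.5 / (72 × 2.41) × 0.85 = 13616.5 / 173.52 × 0.85 ≈ 66.7 mL/min
Patient B: CrCl = (140 − 68) × 63 / (72 × 3.7) × 0.85 = 4536.0 / 266.40 × 0.85 ≈ 14.5 mL/min
|66.7 − 14.5| = 52.2 mL/min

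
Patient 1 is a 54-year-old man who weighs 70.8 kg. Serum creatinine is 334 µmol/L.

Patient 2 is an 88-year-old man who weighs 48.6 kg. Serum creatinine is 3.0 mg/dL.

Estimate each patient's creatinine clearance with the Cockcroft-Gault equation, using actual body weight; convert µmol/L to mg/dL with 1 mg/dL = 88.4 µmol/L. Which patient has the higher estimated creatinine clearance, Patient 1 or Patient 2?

Patient 1: SCr = 334 / 88.4 = 3.778 mg/dL
Patient 1: CrCl = (140 − 54) × 70.8 / (72 × 3.778) = 6088.8 / 272.02 ≈ 22.4 mL/min
Patient 2: CrCl = (140 − 88) × 48.6 / (72 × 3) = 2527.2 / 216.00 ≈ 11.7 mL/min
22.4 vs 11.7 mL/min → Patient 1 is higher.

Patient 1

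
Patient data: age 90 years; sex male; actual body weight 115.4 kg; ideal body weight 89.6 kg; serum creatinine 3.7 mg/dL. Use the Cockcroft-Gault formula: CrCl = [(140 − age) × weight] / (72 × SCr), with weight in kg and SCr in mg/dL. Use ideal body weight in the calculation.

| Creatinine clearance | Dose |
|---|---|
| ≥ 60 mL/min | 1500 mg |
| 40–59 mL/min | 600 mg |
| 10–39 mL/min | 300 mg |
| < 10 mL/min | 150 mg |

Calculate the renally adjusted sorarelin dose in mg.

CrCl = (140 − 90) × 89.6 / (72 × 3.7) = 4480.0 / 266.40 ≈ 16.8 mL/min
CrCl ≈ 17 mL/min → bracket 10–39 mL/min.
Dose for this bracket: 300 mg.

300 mg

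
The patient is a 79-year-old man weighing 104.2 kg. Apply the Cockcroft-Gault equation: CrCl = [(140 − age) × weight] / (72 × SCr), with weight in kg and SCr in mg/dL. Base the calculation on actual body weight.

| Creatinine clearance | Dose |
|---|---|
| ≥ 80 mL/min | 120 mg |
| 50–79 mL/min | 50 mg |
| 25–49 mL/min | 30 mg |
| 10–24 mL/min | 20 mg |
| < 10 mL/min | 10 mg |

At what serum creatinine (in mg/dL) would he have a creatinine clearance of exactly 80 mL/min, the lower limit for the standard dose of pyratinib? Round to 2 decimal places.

1.10 mg/dL

Standard dose requires CrCl ≥ 80 mL/min.
Set (140 − 79) × 104.2 / (72 × SCr) = 80
SCr = (140 − 79) × 104.2 / (72 × 80) = 1.104 mg/dL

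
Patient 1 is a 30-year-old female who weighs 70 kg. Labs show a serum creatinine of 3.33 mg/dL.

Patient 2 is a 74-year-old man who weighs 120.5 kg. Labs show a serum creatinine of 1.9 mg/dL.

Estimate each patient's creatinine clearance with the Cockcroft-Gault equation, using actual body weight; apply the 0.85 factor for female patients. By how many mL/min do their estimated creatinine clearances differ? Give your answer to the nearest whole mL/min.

Patient 1: CrCl = (140 − 30) × 70 / (72 × 3.33) × 0.85 = 7700.0 / 239.76 × 0.85 ≈ 27.3 mL/min
Patient 2: CrCl = (140 − 74) × 120.5 / (72 × 1.9) = 7953.0 / 136.80 ≈ 58.1 mL/min
|27.3 − 58.1| = 30.8 mL/min

31 mL/min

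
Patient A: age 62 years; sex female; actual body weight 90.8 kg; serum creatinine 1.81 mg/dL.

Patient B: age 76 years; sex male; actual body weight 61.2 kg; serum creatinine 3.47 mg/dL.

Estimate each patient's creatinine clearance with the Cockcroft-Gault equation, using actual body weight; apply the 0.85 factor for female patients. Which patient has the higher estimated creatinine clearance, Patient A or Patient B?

Patient A

Patient A: CrCl = (140 − 62) × 90.8 / (72 × 1.81) × 0.85 = 7082.4 / 130.32 × 0.85 ≈ 46.2 mL/min
Patient B: CrCl = (140 − 76) × 61.2 / (72 × 3.47) = 3916.8 / 249.84 ≈ 15.7 mL/min
46.2 vs 15.7 mL/min → Patient A is higher.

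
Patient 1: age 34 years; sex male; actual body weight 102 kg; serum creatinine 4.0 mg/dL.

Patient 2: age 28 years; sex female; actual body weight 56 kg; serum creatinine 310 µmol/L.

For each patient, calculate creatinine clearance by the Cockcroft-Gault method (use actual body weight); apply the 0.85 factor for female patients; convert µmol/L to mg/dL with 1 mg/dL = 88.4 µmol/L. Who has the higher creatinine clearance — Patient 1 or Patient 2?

Patient 1: CrCl = (140 − 34) × 102 / (72 × 4) = 10812.0 / 288.00 ≈ 37.5 mL/min
Patient 2: SCr = 310 / 88.4 = 3.507 mg/dL
Patient 2: CrCl = (140 − 28) × 56 / (72 × 3.507) × 0.85 = 6272.0 / 252.50 × 0.85 ≈ 21.1 mL/min
37.5 vs 21.1 mL/min → Patient 1 is higher.

Patient 1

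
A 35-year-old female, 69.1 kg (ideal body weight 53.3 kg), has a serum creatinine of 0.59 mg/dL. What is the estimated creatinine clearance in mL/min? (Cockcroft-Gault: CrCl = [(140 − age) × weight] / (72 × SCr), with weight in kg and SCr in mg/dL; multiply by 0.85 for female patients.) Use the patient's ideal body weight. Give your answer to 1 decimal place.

CrCl = (140 − 35) × 53.3 / (72 × 0.59) × 0.85 = 5596.5 / 42.48 × 0.85 ≈ 112.0 mL/min

112.0 mL/min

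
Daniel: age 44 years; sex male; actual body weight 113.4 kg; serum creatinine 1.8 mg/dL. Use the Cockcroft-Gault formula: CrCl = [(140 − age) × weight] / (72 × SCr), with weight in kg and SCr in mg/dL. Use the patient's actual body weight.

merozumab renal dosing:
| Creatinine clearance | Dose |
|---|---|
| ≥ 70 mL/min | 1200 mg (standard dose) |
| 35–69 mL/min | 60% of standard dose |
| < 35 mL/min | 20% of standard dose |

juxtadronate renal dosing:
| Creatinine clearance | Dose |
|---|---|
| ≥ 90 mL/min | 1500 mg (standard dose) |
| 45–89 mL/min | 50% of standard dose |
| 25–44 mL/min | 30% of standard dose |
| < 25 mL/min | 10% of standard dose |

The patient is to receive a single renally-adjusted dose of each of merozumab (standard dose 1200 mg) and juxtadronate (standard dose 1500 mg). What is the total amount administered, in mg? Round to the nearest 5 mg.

1950 mg

CrCl = (140 − 44) × 113.4 / (72 × 1.8) = 10886.4 / 129.60 ≈ 84.0 mL/min
CrCl ≈ 84 mL/min.
merozumab: ≥ 70 mL/min → 100% of 1200 mg = 1200 mg.
juxtadronate: 45–89 mL/min → 50% of 1500 mg = 750 mg.
Total = 1200 + 750 = 1950 mg.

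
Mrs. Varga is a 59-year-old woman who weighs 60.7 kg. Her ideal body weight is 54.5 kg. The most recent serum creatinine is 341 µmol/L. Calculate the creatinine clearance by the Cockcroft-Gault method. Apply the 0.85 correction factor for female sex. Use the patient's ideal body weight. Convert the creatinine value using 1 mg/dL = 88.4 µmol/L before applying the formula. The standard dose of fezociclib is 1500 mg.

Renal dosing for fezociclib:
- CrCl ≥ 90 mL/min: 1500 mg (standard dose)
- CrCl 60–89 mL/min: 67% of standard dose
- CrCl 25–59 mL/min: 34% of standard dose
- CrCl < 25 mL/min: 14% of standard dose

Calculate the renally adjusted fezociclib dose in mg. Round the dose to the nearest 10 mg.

210 mg

SCr = 341 / 88.4 = 3.857 mg/dL
CrCl = (140 − 59) × 54.5 / (72 × 3.857) × 0.85 = 4414.5 / 277.70 × 0.85 ≈ 13.5 mL/min
CrCl ≈ 14 mL/min → bracket < 25 mL/min.
14% of 1500 mg = 210 mg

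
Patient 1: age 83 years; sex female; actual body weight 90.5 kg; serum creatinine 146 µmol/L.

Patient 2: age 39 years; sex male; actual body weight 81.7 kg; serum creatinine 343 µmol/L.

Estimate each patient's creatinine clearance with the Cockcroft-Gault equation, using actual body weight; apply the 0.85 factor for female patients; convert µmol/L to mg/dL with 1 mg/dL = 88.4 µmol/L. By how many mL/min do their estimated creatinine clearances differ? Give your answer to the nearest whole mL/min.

7 mL/min

Patient 1: SCr = 146 / 88.4 = 1.652 mg/dL
Patient 1: CrCl = (140 − 83) × 90.5 / (72 × 1.652) × 0.85 = 5158.5 / 118.94 × 0.85 ≈ 36.9 mL/min
Patient 2: SCr = 343 / 88.4 = 3.88 mg/dL
Patient 2: CrCl = (140 − 39) × 81.7 / (72 × 3.88) = 8251.7 / 279.36 ≈ 29.5 mL/min
|36.9 − 29.5| = 7.4 mL/min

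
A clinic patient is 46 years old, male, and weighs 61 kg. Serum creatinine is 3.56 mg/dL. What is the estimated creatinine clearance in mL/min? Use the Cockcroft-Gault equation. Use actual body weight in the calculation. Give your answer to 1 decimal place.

22.4 mL/min

CrCl = (140 − 46) × 61 / (72 × 3.56) = 5734.0 / 256.32 ≈ 22.4 mL/min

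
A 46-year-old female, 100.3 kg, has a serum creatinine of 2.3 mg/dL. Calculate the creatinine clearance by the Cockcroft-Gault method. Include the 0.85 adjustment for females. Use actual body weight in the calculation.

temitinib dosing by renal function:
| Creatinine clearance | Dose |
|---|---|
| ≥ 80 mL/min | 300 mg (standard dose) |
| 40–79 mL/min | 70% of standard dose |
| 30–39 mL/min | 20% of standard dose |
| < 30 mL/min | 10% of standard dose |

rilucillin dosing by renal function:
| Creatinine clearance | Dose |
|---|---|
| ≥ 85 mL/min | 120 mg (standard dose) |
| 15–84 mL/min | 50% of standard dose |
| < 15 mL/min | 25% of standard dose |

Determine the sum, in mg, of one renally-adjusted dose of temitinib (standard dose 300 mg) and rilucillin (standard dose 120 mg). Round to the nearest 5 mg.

270 mg

CrCl = (140 − 46) × 100.3 / (72 × 2.3) × 0.85 = 9428.2 / 165.60 × 0.85 ≈ 48.4 mL/min
CrCl ≈ 48 mL/min.
temitinib: 40–79 mL/min → 70% of 300 mg = 210 mg.
rilucillin: 15–84 mL/min → 50% of 120 mg = 60 mg.
Total = 210 + 60 = 270 mg.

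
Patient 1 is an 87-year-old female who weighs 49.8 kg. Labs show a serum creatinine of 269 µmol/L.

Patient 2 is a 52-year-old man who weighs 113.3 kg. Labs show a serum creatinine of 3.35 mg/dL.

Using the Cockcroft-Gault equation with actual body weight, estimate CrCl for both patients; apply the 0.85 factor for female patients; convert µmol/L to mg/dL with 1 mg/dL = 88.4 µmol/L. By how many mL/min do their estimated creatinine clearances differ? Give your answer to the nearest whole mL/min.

31 mL/min

Patient 1: SCr = 269 / 88.4 = 3.043 mg/dL
Patient 1: CrCl = (140 − 87) × 49.8 / (72 × 3.043) × 0.85 = 2639.4 / 219.10 × 0.85 ≈ 10.2 mL/min
Patient 2: CrCl = (140 − 52) × 113.3 / (72 × 3.35) = 9970.4 / 241.20 ≈ 41.3 mL/min
|10.2 − 41.3| = 31.1 mL/min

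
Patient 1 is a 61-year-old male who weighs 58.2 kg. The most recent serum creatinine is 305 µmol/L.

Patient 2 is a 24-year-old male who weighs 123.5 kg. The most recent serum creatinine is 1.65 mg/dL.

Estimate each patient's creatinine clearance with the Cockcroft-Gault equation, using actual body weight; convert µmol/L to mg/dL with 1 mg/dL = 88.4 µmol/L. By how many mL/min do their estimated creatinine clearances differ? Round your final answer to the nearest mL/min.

Patient 1: SCr = 305 / 88.4 = 3.45 mg/dL
Patient 1: CrCl = (140 − 61) × 58.2 / (72 × 3.45) = 4597.8 / 248.40 ≈ 18.5 mL/min
Patient 2: CrCl = (140 − 24) × 123.5 / (72 × 1.65) = 14326.0 / 118.80 ≈ 120.6 mL/min
|18.5 − 120.6| = 102.1 mL/min

102 mL/min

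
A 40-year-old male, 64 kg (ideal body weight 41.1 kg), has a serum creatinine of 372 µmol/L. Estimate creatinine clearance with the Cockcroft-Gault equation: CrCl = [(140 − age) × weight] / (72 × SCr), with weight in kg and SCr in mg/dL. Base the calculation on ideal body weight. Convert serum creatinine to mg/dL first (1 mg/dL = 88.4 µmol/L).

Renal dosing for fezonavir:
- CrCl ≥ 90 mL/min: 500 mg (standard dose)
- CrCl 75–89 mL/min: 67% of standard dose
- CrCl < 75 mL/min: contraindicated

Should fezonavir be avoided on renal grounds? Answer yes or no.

yes

SCr = 372 / 88.4 = 4.208 mg/dL
CrCl = (140 − 40) × 41.1 / (72 × 4.208) = 4110.0 / 302.98 ≈ 13.6 mL/min
CrCl ≈ 14 mL/min, which is < 75 mL/min.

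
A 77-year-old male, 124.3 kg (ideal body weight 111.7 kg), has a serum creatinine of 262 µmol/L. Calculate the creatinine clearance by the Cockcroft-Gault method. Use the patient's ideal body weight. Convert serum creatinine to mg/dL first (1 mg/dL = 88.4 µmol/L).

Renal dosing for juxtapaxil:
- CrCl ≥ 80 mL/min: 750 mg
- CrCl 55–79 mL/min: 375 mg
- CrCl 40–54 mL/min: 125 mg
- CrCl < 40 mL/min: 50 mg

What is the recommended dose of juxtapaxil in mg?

50 mg

SCr = 262 / 88.4 = 2.964 mg/dL
CrCl = (140 − 77) × 111.7 / (72 × 2.964) = 7037.1 / 213.41 ≈ 33.0 mL/min
CrCl ≈ 33 mL/min → bracket < 40 mL/min.
Dose for this bracket: 50 mg.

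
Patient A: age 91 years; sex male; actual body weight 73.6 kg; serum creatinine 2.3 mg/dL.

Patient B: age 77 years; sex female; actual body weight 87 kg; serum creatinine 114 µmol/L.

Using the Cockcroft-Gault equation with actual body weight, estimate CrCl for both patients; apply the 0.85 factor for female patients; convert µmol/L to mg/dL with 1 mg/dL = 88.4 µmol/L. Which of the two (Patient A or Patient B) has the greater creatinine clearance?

Patient A: CrCl = (140 − 91) × 73.6 / (72 × 2.3) = 3606.4 / 165.60 ≈ 21.8 mL/min
Patient B: SCr = 114 / 88.4 = 1.29 mg/dL
Patient B: CrCl = (140 − 77) × 87 / (72 × 1.29) × 0.85 = 5481.0 / 92.88 × 0.85 ≈ 50.2 mL/min
21.8 vs 50.2 mL/min → Patient B is higher.

Patient B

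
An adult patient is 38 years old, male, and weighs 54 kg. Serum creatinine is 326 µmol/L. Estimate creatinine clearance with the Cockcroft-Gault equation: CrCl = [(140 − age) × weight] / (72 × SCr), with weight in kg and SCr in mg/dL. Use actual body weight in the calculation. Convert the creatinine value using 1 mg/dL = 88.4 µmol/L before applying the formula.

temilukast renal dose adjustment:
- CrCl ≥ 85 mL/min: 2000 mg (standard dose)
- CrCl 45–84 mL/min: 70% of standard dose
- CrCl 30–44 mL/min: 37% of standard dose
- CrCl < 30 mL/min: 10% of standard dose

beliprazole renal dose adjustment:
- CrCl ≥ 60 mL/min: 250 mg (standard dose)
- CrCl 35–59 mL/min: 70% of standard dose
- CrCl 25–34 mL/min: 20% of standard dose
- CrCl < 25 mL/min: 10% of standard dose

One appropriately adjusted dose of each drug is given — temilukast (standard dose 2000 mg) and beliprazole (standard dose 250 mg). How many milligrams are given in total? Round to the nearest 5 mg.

SCr = 326 / 88.4 = 3.688 mg/dL
CrCl = (140 − 38) × 54 / (72 × 3.688) = 5508.0 / 265.54 ≈ 20.7 mL/min
CrCl ≈ 21 mL/min.
temilukast: < 30 mL/min → 10% of 2000 mg = 200 mg.
beliprazole: < 25 mL/min → 10% of 250 mg = 25 mg.
Total = 200 + 25 = 225 mg.

225 mg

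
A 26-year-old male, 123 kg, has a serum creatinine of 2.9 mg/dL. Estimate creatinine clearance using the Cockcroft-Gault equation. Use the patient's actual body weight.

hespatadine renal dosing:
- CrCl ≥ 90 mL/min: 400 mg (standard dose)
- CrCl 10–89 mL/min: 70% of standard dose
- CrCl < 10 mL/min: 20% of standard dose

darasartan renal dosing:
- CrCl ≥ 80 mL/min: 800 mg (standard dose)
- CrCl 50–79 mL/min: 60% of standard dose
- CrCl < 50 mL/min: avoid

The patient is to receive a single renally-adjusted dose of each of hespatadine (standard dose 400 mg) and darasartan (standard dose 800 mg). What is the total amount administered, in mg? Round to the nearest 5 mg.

760 mg

CrCl = (140 − 26) × 123 / (72 × 2.9) = 14022.0 / 208.80 ≈ 67.2 mL/min
CrCl ≈ 67 mL/min.
hespatadine: 10–89 mL/min → 70% of 400 mg = 280 mg.
darasartan: 50–79 mL/min → 60% of 800 mg = 480 mg.
Total = 280 + 480 = 760 mg.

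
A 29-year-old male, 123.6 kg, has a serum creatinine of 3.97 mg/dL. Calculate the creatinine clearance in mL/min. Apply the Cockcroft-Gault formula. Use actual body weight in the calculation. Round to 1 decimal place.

48.0 mL/min

CrCl = (140 − 29) × 123.6 / (72 × 3.97) = 13719.6 / 285.84 ≈ 48.0 mL/min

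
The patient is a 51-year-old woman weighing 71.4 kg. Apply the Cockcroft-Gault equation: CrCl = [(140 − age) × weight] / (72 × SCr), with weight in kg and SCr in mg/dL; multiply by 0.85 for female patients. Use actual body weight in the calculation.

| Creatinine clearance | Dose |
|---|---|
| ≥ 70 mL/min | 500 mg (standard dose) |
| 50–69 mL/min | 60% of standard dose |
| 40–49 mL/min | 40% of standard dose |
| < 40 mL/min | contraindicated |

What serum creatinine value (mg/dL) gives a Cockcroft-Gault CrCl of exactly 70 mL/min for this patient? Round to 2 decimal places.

1.07 mg/dL

Standard dose requires CrCl ≥ 70 mL/min.
Set (140 − 51) × 71.4 × 0.85 / (72 × SCr) = 70
SCr = (140 − 51) × 71.4 × 0.85 / (72 × 70) = 1.072 mg/dL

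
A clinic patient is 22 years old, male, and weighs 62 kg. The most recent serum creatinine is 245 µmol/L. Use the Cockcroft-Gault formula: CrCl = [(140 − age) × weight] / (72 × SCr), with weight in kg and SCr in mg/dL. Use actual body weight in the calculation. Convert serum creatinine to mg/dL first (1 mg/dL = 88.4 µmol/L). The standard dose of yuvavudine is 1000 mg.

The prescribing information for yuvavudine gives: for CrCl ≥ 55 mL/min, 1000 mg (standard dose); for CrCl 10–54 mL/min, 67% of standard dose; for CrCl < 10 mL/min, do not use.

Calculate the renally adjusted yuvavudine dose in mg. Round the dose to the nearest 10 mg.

670 mg

SCr = 245 / 88.4 = 2.771 mg/dL
CrCl = (140 − 22) × 62 / (72 × 2.771) = 7316.0 / 199.51 ≈ 36.7 mL/min
CrCl ≈ 37 mL/min → bracket 10–54 mL/min.
67% of 1000 mg = 670 mg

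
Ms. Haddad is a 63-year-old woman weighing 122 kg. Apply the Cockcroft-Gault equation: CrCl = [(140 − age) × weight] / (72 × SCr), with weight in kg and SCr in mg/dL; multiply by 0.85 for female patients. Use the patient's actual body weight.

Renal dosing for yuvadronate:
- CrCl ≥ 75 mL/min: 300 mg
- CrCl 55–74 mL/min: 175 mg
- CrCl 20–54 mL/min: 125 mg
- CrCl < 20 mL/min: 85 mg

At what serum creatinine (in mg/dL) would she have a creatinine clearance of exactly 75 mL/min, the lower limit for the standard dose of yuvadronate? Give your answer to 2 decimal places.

Standard dose requires CrCl ≥ 75 mL/min.
Set (140 − 63) × 122 × 0.85 / (72 × SCr) = 75
SCr = (140 − 63) × 122 × 0.85 / (72 × 75) = 1.479 mg/dL

1.48 mg/dL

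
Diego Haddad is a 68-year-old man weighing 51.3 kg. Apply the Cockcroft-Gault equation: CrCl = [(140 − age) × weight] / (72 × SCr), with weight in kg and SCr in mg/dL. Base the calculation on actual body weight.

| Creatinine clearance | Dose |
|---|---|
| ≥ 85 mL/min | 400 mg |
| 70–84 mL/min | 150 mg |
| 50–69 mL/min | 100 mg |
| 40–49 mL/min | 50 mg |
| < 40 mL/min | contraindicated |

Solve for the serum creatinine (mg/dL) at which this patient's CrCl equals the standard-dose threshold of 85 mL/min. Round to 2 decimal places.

0.60 mg/dL

Standard dose requires CrCl ≥ 85 mL/min.
Set (140 − 68) × 51.3 / (72 × SCr) = 85
SCr = (140 − 68) × 51.3 / (72 × 85) = 0.604 mg/dL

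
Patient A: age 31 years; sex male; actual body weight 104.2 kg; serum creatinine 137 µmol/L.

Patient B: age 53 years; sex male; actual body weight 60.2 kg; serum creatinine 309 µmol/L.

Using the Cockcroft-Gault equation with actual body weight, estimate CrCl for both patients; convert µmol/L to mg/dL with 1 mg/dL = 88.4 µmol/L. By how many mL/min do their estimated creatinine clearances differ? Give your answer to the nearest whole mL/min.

Patient A: SCr = 137 / 88.4 = 1.55 mg/dL
Patient A: CrCl = (140 − 31) × 104.2 / (72 × 1.55) = 11357.8 / 111.60 ≈ 101.8 mL/min
Patient B: SCr = 309 / 88.4 = 3.495 mg/dL
Patient B: CrCl = (140 − 53) × 60.2 / (72 × 3.495) = 5237.4 / 251.64 ≈ 20.8 mL/min
|101.8 − 20.8| = 81.0 mL/min

81 mL/min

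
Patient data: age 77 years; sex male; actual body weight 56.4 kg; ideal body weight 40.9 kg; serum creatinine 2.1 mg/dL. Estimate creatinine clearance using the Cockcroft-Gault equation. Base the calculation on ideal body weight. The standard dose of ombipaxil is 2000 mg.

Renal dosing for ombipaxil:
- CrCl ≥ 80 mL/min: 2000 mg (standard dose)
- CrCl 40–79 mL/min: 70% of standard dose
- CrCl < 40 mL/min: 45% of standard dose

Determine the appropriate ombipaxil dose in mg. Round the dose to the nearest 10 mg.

CrCl = (140 − 77) × 40.9 / (72 × 2.1) = 2576.7 / 151.20 ≈ 17.0 mL/min
CrCl ≈ 17 mL/min → bracket < 40 mL/min.
45% of 2000 mg = 900 mg

900 mg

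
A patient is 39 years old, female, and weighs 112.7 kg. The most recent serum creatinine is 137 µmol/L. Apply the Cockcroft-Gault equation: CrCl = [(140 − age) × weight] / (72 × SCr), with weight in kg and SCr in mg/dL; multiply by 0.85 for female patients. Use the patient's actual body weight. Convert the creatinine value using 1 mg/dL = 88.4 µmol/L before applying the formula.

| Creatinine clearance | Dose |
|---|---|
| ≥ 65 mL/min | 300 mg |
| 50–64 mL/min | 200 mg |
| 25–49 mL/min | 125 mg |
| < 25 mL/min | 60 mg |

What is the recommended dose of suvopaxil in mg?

SCr = 137 / 88.4 = 1.55 mg/dL
CrCl = (140 − 39) × 112.7 / (72 × 1.55) × 0.85 = 11382.7 / 111.60 × 0.85 ≈ 86.7 mL/min
CrCl ≈ 87 mL/min → bracket ≥ 65 mL/min.
Dose for this bracket: 300 mg.

300 mg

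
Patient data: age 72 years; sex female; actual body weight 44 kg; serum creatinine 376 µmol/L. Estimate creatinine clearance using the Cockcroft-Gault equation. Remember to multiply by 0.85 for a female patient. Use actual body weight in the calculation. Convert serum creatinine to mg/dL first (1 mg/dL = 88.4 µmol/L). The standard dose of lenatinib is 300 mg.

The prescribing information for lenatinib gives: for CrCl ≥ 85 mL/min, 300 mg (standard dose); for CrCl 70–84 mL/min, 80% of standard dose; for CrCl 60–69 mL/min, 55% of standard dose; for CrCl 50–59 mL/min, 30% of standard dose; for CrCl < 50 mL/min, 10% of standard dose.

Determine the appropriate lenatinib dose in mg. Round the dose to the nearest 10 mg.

30 mg

SCr = 376 / 88.4 = 4.253 mg/dL
CrCl = (140 − 72) × 44 / (72 × 4.253) × 0.85 = 2992.0 / 306.22 × 0.85 ≈ 8.3 mL/min
CrCl ≈ 8 mL/min → bracket < 50 mL/min.
10% of 300 mg = 30 mg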